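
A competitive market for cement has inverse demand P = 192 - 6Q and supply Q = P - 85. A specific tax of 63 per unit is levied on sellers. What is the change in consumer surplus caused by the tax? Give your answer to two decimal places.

-582.43

Rewriting supply in inverse form: P = 85 + Q.
Pre-tax equilibrium: 192 - 6Q = 85 + Q gives Q* = 15.2857, P* = 100.2857.
With the tax, sellers need 63 more per unit: 192 - 6Q = 85 + Q + 63, so Q_t = 6.2857. Buyers pay P_b = 154.2857; sellers receive P_s = P_b - 63 = 91.2857.
CS falls from (1/2)(15.2857)(91.7143) = 700.9592 to (1/2)(6.2857)(37.7143) = 118.5306, a change of -582.4286.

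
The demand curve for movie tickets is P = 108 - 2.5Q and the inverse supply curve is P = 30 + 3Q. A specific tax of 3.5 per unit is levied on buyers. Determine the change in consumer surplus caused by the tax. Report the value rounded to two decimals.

-22.06

Pre-tax equilibrium: 108 - 2.5Q = 30 + 3Q gives Q* = 14.1818, P* = 72.5455.
With the tax, buyers' net willingness to pay falls by 3.5: (108 - 3.5) - 2.5Q = 30 + 3Q, so Q_t = 13.5455. Buyers pay P_b = 74.1364; sellers receive P_s = P_b - 3.5 = 70.6364.
CS falls from (1/2)(14.1818)(35.4545) = 251.405 to (1/2)(13.5455)(33.8636) = 229.3492, a change of -22.0558.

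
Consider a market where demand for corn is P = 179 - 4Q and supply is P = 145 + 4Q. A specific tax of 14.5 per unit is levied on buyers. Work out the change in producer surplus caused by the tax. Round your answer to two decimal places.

-24.24

Without the tax, 179 - 4Q = 145 + 4Q so Q* = 4.25 and P* = 162.
A tax on buyers shifts demand down by 14.5: (179 - 14.5) - 4Q = 145 + 4Q, so Q_t = 2.4375. Buyers pay P_b = 169.25; sellers receive P_s = P_b - 14.5 = 154.75.
PS falls from (1/2)(4.25)(17) = 36.125 to (1/2)(2.4375)(9.75) = 11.8828, a change of -24.2422.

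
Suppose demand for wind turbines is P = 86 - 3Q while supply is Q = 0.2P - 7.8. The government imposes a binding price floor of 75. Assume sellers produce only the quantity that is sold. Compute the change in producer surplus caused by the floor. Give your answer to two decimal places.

12.10

Rewriting supply in inverse form: P = 39 + 5Q.
Free-market equilibrium: 86 - 3Q = 39 + 5Q gives Q* = 5.875, P* = 68.375.
At the floor price 75, quantity demanded is (86 - 75)/3 = 3.6667; demand is the short side, so Q = 3.6667 trades at P = 75.
PS goes from (1/2)(5.875)(29.375) = 86.2891 to 98.3889 (computed as (75 - 39)(3.6667) - (1/2)(5)(3.6667)^2), a change of 12.0998.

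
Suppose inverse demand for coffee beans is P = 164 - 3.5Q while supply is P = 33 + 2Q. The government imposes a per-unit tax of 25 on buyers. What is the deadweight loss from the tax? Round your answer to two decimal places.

Pre-tax equilibrium: 164 - 3.5Q = 33 + 2Q gives Q* = 23.8182, P* = 80.6364.
A tax on buyers shifts demand down by 25: (164 - 25) - 3.5Q = 33 + 2Q, so Q_t = 19.2727. Buyers pay P_b = 96.5455; sellers receive P_s = P_b - 25 = 71.5455.
Deadweight loss is the triangle between the curves from Q_t to Q*: (1/2)(23.8182 - 19.2727)(25) = 56.8182.

56.82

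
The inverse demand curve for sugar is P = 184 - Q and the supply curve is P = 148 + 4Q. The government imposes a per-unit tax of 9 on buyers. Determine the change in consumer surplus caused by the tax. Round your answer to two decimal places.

Pre-tax equilibrium: 184 - Q = 148 + 4Q gives Q* = 7.2, P* = 176.8.
With the tax, buyers' net willingness to pay falls by 9: (184 - 9) - Q = 148 + 4Q, so Q_t = 5.4. Buyers pay P_b = 178.6; sellers receive P_s = P_b - 9 = 169.6.
CS falls from (1/2)(7.2)(7.2) = 25.92 to (1/2)(5.4)(5.4) = 14.58, a change of -11.34.

-11.34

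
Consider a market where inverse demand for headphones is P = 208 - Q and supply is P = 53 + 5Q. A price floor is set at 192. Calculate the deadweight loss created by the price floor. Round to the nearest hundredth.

Free-market equilibrium: 208 - Q = 53 + 5Q gives Q* = 25.8333, P* = 182.1667.
At the floor price 192, quantity demanded is (208 - 192)/1 = 16; demand is the short side, so Q = 16 trades at P = 192.
At Q = 16 the demand price is 192 and the supply price is 133. Deadweight loss is the triangle between the curves from 16 to 25.8333: (1/2)(192 - 133)(25.8333 - 16) = 290.0833.

290.08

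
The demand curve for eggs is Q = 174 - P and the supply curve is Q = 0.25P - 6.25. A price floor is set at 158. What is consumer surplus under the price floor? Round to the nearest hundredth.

128.00

Rewriting demand in inverse form: P = 174 - Q.
Rewriting supply in inverse form: P = 25 + 4Q.
Without the control, 174 - Q = 25 + 4Q so Q* = 29.8 and P* = 144.2.
At the floor price 158, quantity demanded is (174 - 158)/1 = 16; demand is the short side, so Q = 16 trades at P = 158.
CS is the triangle under demand above 158: (1/2)(16)(174 - 158) = 128.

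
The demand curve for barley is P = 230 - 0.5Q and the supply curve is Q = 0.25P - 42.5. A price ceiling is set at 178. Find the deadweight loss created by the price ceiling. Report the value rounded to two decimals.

289.00

Rewriting supply in inverse form: P = 170 + 4Q.
Free-market equilibrium: 230 - 0.5Q = 170 + 4Q gives Q* = 13.3333, P* = 223.3333.
At P = 178, sellers supply (178 - 170)/4 = 2 while buyers want more, so the quantity traded is 2 at price 178.
The lost-trades triangle has base Q* - 2 = 11.3333 and height equal to the gap between the curves at Q = 2, which is 229 - 178 = 51. DWL = (1/2)(11.3333)(51) = 289.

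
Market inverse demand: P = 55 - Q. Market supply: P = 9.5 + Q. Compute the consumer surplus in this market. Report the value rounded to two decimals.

258.78

Equilibrium: 55 - Q = 9.5 + Q, so Q* = 22.75 and P* = 32.25.
CS is the area between the demand curve and P* from 0 to Q*: (1/2)(22.75)(22.75) = 258.7812.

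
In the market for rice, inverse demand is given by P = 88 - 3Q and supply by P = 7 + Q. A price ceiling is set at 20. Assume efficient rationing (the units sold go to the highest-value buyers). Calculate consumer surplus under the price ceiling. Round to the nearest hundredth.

Without the control, 88 - 3Q = 7 + Q so Q* = 20.25 and P* = 27.25.
At P = 20, sellers supply (20 - 7)/1 = 13 while buyers want more, so the quantity traded is 13 at price 20.
The demand price at Q = 13 is 49. CS is the trapezoid between demand and 20 over [0, 13]: (1/2)[(88 - 20) + (49 - 20)](13) = 630.5.

630.50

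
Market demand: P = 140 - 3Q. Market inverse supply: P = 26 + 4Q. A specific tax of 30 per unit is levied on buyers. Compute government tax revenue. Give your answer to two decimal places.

360.00

Pre-tax equilibrium: 140 - 3Q = 26 + 4Q gives Q* = 16.2857, P* = 91.1429.
A tax on buyers shifts demand down by 30: (140 - 30) - 3Q = 26 + 4Q, so Q_t = 12. Buyers pay P_b = 104; sellers receive P_s = P_b - 30 = 74.
Tax revenue = t x Q_t = 30 x 12 = 360.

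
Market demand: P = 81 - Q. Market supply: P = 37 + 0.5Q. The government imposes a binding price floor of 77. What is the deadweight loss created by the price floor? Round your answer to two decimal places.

481.33

Without the control, 81 - Q = 37 + 0.5Q so Q* = 29.3333 and P* = 51.6667.
At the floor price 77, quantity demanded is (81 - 77)/1 = 4; demand is the short side, so Q = 4 trades at P = 77.
The lost-trades triangle has base Q* - 4 = 25.3333 and height equal to the gap between the curves at Q = 4, which is 77 - 39 = 38. DWL = (1/2)(25.3333)(38) = 481.3333.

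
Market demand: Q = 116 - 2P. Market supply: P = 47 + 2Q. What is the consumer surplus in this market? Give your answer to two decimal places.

Rewriting demand in inverse form: P = 58 - 0.5Q.
Setting demand equal to supply, 11 = 2.5Q, so Q* = 4.4 and P* = 55.8.
CS is the area between the demand curve and P* from 0 to Q*: (1/2)(4.4)(2.2) = 4.84.

4.84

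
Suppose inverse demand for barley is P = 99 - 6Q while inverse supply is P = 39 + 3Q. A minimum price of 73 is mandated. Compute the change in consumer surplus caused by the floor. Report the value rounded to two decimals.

-77.00

Free-market equilibrium: 99 - 6Q = 39 + 3Q gives Q* = 6.6667, P* = 59.
At the floor price 73, quantity demanded is (99 - 73)/6 = 4.3333; demand is the short side, so Q = 4.3333 trades at P = 73.
CS goes from (1/2)(6.6667)(40) = 133.3333 to 56.3333 (computed as (99 - 73)(4.3333) - (1/2)(6)(4.3333)^2), a change of -77.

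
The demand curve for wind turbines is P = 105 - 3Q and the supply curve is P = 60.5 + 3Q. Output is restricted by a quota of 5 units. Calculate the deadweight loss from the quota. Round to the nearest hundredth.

17.52

Unrestricted equilibrium: Q* = (105 - 60.5)/(3 + 3) = 7.4167.
At Q = 5 the demand price is 105 - 3(5) = 90 and the supply price is 60.5 + 3(5) = 75.5.
DWL = (1/2)(gap between curves at 5) x (Q* - 5) = (1/2)(14.5)(2.4167) = 17.5208.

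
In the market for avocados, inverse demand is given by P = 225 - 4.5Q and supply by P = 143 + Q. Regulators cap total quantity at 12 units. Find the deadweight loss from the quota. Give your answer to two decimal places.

Without the quota, 225 - 4.5Q = 143 + Q gives Q* = 14.9091.
At Q = 12 the demand price is 225 - 4.5(12) = 171 and the supply price is 143 + (12) = 155.
Deadweight loss is the triangle between the curves from 12 to 14.9091: (1/2)(171 - 155)(14.9091 - 12) = 23.2727.

23.27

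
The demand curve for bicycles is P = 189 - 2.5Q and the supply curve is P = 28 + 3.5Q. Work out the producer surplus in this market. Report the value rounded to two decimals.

1260.05

Setting demand equal to supply, 161 = 6Q, so Q* = 26.8333 and P* = 121.9167.
PS is the area between P* and the supply curve from 0 to Q*: (1/2)(26.8333)(93.9167) = 1260.0486.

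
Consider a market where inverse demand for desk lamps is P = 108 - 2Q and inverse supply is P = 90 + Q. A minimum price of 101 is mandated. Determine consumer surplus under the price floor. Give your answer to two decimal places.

12.25

Without the control, 108 - 2Q = 90 + Q so Q* = 6 and P* = 96.
At P = 101, buyers demand (108 - 101)/2 = 3.5 while sellers would supply more, so the quantity traded is 3.5 at price 101.
CS is the triangle under demand above 101: (1/2)(3.5)(108 - 101) = 12.25.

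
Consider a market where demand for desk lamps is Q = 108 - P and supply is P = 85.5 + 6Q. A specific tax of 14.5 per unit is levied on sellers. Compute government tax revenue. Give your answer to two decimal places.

16.57

Rewriting demand in inverse form: P = 108 - Q.
Pre-tax equilibrium: 108 - Q = 85.5 + 6Q gives Q* = 3.2143, P* = 104.7857.
With the tax, sellers need 14.5 more per unit: 108 - Q = 85.5 + 6Q + 14.5, so Q_t = 1.1429. Buyers pay P_b = 106.8571; sellers receive P_s = P_b - 14.5 = 92.3571.
Revenue is the tax times quantity traded: 14.5 x 1.1429 = 16.5714.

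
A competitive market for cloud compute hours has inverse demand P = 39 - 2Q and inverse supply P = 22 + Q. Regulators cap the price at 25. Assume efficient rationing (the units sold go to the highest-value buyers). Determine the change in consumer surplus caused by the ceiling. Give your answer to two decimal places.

0.89

Free-market equilibrium: 39 - 2Q = 22 + Q gives Q* = 5.6667, P* = 27.6667.
At the ceiling price 25, quantity supplied is (25 - 22)/1 = 3; supply is the short side, so Q = 3 trades at P = 25.
CS goes from (1/2)(5.6667)(11.3333) = 32.1111 to 33 (computed as (39 - 25)(3) - (1/2)(2)(3)^2), a change of 0.8889.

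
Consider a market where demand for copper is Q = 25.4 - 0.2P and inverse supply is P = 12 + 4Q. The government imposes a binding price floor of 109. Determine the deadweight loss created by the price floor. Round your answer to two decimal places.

Rewriting demand in inverse form: P = 127 - 5Q.
Without the control, 127 - 5Q = 12 + 4Q so Q* = 12.7778 and P* = 63.1111.
At the floor price 109, quantity demanded is (127 - 109)/5 = 3.6; demand is the short side, so Q = 3.6 trades at P = 109.
The lost-trades triangle has base Q* - 3.6 = 9.1778 and height equal to the gap between the curves at Q = 3.6, which is 109 - 26.4 = 82.6. DWL = (1/2)(9.1778)(82.6) = 379.0422.

379.04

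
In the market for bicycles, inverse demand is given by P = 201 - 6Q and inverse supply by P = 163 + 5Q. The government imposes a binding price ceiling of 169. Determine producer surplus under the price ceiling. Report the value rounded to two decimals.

3.60

Free-market equilibrium: 201 - 6Q = 163 + 5Q gives Q* = 3.4545, P* = 180.2727.
At P = 169, sellers supply (169 - 163)/5 = 1.2 while buyers want more, so the quantity traded is 1.2 at price 169.
PS is the triangle above supply below 169: (1/2)(1.2)(169 - 163) = 3.6.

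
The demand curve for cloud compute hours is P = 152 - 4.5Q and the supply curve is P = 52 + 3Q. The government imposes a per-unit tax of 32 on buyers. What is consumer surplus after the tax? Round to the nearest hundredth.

184.96

Pre-tax equilibrium: 152 - 4.5Q = 52 + 3Q gives Q* = 13.3333, P* = 92.
With the tax, buyers' net willingness to pay falls by 32: (152 - 32) - 4.5Q = 52 + 3Q, so Q_t = 9.0667. Buyers pay P_b = 111.2; sellers receive P_s = P_b - 32 = 79.2.
Consumer surplus is the triangle under demand above P_b: (1/2)(9.0667)(152 - 111.2) = 184.96.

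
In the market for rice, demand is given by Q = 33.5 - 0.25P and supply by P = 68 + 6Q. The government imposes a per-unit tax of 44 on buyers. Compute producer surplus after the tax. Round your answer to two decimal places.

Rewriting demand in inverse form: P = 134 - 4Q.
Without the tax, 134 - 4Q = 68 + 6Q so Q* = 6.6 and P* = 107.6.
With the tax, buyers' net willingness to pay falls by 44: (134 - 44) - 4Q = 68 + 6Q, so Q_t = 2.2. Buyers pay P_b = 125.2; sellers receive P_s = P_b - 44 = 81.2.
PS = (1/2)(Q_t)(P_s - 68) = (1/2)(2.2)(13.2) = 14.52.

14.52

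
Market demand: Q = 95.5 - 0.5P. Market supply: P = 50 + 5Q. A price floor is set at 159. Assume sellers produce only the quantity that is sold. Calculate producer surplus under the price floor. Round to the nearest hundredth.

Rewriting demand in inverse form: P = 191 - 2Q.
Free-market equilibrium: 191 - 2Q = 50 + 5Q gives Q* = 20.1429, P* = 150.7143.
At the floor price 159, quantity demanded is (191 - 159)/2 = 16; demand is the short side, so Q = 16 trades at P = 159.
The supply price at Q = 16 is 130. PS is the trapezoid between 159 and supply over [0, 16]: (1/2)[(159 - 50) + (159 - 130)](16) = 1104.

1104.00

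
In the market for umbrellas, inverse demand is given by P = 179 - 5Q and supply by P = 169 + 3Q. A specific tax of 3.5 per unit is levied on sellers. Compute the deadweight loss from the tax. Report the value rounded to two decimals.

Without the tax, 179 - 5Q = 169 + 3Q so Q* = 1.25 and P* = 172.75.
With the tax, sellers need 3.5 more per unit: 179 - 5Q = 169 + 3Q + 3.5, so Q_t = 0.8125. Buyers pay P_b = 174.9375; sellers receive P_s = P_b - 3.5 = 171.4375.
Deadweight loss is the triangle between the curves from Q_t to Q*: (1/2)(1.25 - 0.8125)(3.5) = 0.7656.

0.77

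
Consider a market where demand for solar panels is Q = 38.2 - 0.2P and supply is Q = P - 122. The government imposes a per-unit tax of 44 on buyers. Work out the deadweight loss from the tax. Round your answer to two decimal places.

Rewriting demand in inverse form: P = 191 - 5Q.
Rewriting supply in inverse form: P = 122 + Q.
Pre-tax equilibrium: 191 - 5Q = 122 + Q gives Q* = 11.5, P* = 133.5.
A tax on buyers shifts demand down by 44: (191 - 44) - 5Q = 122 + Q, so Q_t = 4.1667. Buyers pay P_b = 170.1667; sellers receive P_s = P_b - 44 = 126.1667.
Deadweight loss is the triangle between the curves from Q_t to Q*: (1/2)(11.5 - 4.1667)(44) = 161.3333.

161.33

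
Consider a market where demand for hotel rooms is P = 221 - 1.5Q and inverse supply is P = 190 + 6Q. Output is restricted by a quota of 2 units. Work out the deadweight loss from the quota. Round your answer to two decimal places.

Unrestricted equilibrium: Q* = (221 - 190)/(1.5 + 6) = 4.1333.
At Q = 2 the demand price is 221 - 1.5(2) = 218 and the supply price is 190 + 6(2) = 202.
DWL = (1/2)(gap between curves at 2) x (Q* - 2) = (1/2)(16)(2.1333) = 17.0667.

17.07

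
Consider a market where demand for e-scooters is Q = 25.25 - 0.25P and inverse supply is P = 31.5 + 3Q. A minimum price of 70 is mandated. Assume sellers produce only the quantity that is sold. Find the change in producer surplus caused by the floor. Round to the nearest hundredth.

Rewriting demand in inverse form: P = 101 - 4Q.
Free-market equilibrium: 101 - 4Q = 31.5 + 3Q gives Q* = 9.9286, P* = 61.2857.
At the floor price 70, quantity demanded is (101 - 70)/4 = 7.75; demand is the short side, so Q = 7.75 trades at P = 70.
PS goes from (1/2)(9.9286)(29.7857) = 147.8648 to 208.2812 (computed as (70 - 31.5)(7.75) - (1/2)(3)(7.75)^2), a change of 60.4165.

60.42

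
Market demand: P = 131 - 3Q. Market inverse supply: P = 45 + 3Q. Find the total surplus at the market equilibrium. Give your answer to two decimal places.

Set 131 - 3Q = 45 + 3Q, which gives 86 = 6Q, so Q* = 14.3333 and P* = 131 - 3(14.3333) = 88.
CS = (1/2)(14.3333)(43) = 308.1667 and PS = (1/2)(14.3333)(43) = 308.1667, so total surplus = 616.3333.

616.33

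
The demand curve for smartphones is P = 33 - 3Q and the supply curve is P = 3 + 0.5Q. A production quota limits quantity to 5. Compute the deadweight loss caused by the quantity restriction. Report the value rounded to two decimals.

Unrestricted equilibrium: Q* = (33 - 3)/(3 + 0.5) = 8.5714.
At Q = 5 the demand price is 33 - 3(5) = 18 and the supply price is 3 + 0.5(5) = 5.5.
Deadweight loss is the triangle between the curves from 5 to 8.5714: (1/2)(18 - 5.5)(8.5714 - 5) = 22.3214.

22.32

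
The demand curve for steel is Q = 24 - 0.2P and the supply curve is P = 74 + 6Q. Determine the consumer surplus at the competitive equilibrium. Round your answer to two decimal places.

43.72

Rewriting demand in inverse form: P = 120 - 5Q.
Setting demand equal to supply, 46 = 11Q, so Q* = 4.1818 and P* = 99.0909.
The demand choke price is 120, so CS = (1/2)(Q*)(120 - P*) = (1/2)(4.1818)(20.9091) = 43.719.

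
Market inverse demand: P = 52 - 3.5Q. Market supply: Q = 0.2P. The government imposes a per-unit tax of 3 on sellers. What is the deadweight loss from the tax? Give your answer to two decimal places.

Rewriting supply in inverse form: P = 5Q.
Pre-tax equilibrium: 52 - 3.5Q = 5Q gives Q* = 6.1176, P* = 30.5882.
With the tax, sellers need 3 more per unit: 52 - 3.5Q = 5Q + 3, so Q_t = 5.7647. Buyers pay P_b = 31.8235; sellers receive P_s = P_b - 3 = 28.8235.
The welfare triangle lost has base Q* - Q_t = 0.3529 and height t = 3, so DWL = (1/2)(0.3529)(3) = 0.5294.

0.53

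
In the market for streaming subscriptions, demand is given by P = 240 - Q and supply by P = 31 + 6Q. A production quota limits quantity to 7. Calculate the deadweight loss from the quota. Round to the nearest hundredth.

Unrestricted equilibrium: Q* = (240 - 31)/(1 + 6) = 29.8571.
At Q = 7 the demand price is 240 - (7) = 233 and the supply price is 31 + 6(7) = 73.
Deadweight loss is the triangle between the curves from 7 to 29.8571: (1/2)(233 - 73)(29.8571 - 7) = 1828.5714.

1828.57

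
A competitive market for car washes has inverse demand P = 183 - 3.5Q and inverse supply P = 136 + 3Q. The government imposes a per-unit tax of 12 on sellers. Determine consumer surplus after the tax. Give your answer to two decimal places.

Without the tax, 183 - 3.5Q = 136 + 3Q so Q* = 7.2308 and P* = 157.6923.
A tax on sellers shifts supply up by 12: 183 - 3.5Q = 136 + 3Q + 12, so Q_t = 5.3846. Buyers pay P_b = 164.1538; sellers receive P_s = P_b - 12 = 152.1538.
Consumer surplus is the triangle under demand above P_b: (1/2)(5.3846)(183 - 164.1538) = 50.7396.

50.74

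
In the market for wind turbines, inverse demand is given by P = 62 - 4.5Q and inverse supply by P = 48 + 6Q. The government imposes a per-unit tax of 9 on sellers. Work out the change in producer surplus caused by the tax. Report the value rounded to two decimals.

-4.65

Without the tax, 62 - 4.5Q = 48 + 6Q so Q* = 1.3333 and P* = 56.
With the tax, sellers need 9 more per unit: 62 - 4.5Q = 48 + 6Q + 9, so Q_t = 0.4762. Buyers pay P_b = 59.8571; sellers receive P_s = P_b - 9 = 50.8571.
Producers lose the trapezoid between P_s and P* out to Q_t plus the triangle from Q_t to Q*: change in PS = 0.6803 - 5.3333 = -4.6531.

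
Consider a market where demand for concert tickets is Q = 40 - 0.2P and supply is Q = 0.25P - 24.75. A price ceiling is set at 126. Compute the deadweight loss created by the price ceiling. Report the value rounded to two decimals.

90.00

Rewriting demand in inverse form: P = 200 - 5Q.
Rewriting supply in inverse form: P = 99 + 4Q.
Free-market equilibrium: 200 - 5Q = 99 + 4Q gives Q* = 11.2222, P* = 143.8889.
At the ceiling price 126, quantity supplied is (126 - 99)/4 = 6.75; supply is the short side, so Q = 6.75 trades at P = 126.
The lost-trades triangle has base Q* - 6.75 = 4.4722 and height equal to the gap between the curves at Q = 6.75, which is 166.25 - 126 = 40.25. DWL = (1/2)(4.4722)(40.25) = 90.0035.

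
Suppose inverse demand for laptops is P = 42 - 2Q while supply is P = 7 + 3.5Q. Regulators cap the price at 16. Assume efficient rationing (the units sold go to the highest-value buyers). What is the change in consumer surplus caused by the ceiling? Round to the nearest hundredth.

19.75

Free-market equilibrium: 42 - 2Q = 7 + 3.5Q gives Q* = 6.3636, P* = 29.2727.
At P = 16, sellers supply (16 - 7)/3.5 = 2.5714 while buyers want more, so the quantity traded is 2.5714 at price 16.
CS goes from (1/2)(6.3636)(12.7273) = 40.4959 to 60.2449 (computed as (42 - 16)(2.5714) - (1/2)(2)(2.5714)^2), a change of 19.749.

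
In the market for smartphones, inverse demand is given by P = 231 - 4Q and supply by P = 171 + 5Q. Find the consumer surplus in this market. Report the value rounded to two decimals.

88.89

Set 231 - 4Q = 171 + 5Q, which gives 60 = 9Q, so Q* = 6.6667 and P* = 231 - 4(6.6667) = 204.3333.
Consumer surplus is the triangle under demand above P*: (1/2)(6.6667)(231 - 204.3333) = (1/2)(6.6667)(26.6667) = 88.8889.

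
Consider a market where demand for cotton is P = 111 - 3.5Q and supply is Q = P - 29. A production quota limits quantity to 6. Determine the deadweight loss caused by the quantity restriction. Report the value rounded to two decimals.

Rewriting supply in inverse form: P = 29 + Q.
Unrestricted equilibrium: Q* = (111 - 29)/(3.5 + 1) = 18.2222.
At Q = 6 the demand price is 111 - 3.5(6) = 90 and the supply price is 29 + (6) = 35.
Deadweight loss is the triangle between the curves from 6 to 18.2222: (1/2)(90 - 35)(18.2222 - 6) = 336.1111.

336.11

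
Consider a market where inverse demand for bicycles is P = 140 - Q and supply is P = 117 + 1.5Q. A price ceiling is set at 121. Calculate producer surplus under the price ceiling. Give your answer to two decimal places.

5.33

Without the control, 140 - Q = 117 + 1.5Q so Q* = 9.2 and P* = 130.8.
At the ceiling price 121, quantity supplied is (121 - 117)/1.5 = 2.6667; supply is the short side, so Q = 2.6667 trades at P = 121.
PS is the triangle above supply below 121: (1/2)(2.6667)(121 - 117) = 5.3333.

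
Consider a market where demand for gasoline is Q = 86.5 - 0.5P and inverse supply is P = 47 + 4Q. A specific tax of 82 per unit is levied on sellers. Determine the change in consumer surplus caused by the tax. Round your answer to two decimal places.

-387.22

Rewriting demand in inverse form: P = 173 - 2Q.
Without the tax, 173 - 2Q = 47 + 4Q so Q* = 21 and P* = 131.
A tax on sellers shifts supply up by 82: 173 - 2Q = 47 + 4Q + 82, so Q_t = 7.3333. Buyers pay P_b = 158.3333; sellers receive P_s = P_b - 82 = 76.3333.
Consumers lose the trapezoid between P* and P_b out to Q_t plus the triangle from Q_t to Q*: change in CS = 53.7778 - 441 = -387.2222.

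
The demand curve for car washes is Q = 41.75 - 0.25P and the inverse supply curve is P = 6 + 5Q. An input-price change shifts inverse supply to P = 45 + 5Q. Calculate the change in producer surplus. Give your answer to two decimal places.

-340.65

Rewriting demand in inverse form: P = 167 - 4Q.
Initial equilibrium: Q_0 = 17.8889, P_0 = 95.4444; CS_0 = (1/2)(17.8889)(71.5556) = 640.0247, PS_0 = (1/2)(17.8889)(89.4444) = 800.0309.
New equilibrium: 167 - 4Q = 45 + 5Q gives Q_1 = 13.5556, P_1 = 112.7778; CS_1 = 367.5062, PS_1 = 459.3827.
Change in producer surplus = 459.3827 - 800.0309 = -340.6481.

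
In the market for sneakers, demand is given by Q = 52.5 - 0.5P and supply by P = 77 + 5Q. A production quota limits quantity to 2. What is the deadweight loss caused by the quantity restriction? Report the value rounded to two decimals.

14.00

Rewriting demand in inverse form: P = 105 - 2Q.
Unrestricted equilibrium: Q* = (105 - 77)/(2 + 5) = 4.
At Q = 2 the demand price is 105 - 2(2) = 101 and the supply price is 77 + 5(2) = 87.
DWL = (1/2)(gap between curves at 2) x (Q* - 2) = (1/2)(14)(2) = 14.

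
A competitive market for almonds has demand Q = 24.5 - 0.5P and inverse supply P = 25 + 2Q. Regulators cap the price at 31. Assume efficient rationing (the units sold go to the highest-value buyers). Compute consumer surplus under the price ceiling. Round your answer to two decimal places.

Rewriting demand in inverse form: P = 49 - 2Q.
Free-market equilibrium: 49 - 2Q = 25 + 2Q gives Q* = 6, P* = 37.
At P = 31, sellers supply (31 - 25)/2 = 3 while buyers want more, so the quantity traded is 3 at price 31.
The demand price at Q = 3 is 43. CS is the trapezoid between demand and 31 over [0, 3]: (1/2)[(49 - 31) + (43 - 31)](3) = 45.

45.00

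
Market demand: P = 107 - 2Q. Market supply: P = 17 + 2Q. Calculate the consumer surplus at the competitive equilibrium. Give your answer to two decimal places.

Setting demand equal to supply, 90 = 4Q, so Q* = 22.5 and P* = 62.
Consumer surplus is the triangle under demand above P*: (1/2)(22.5)(107 - 62) = (1/2)(22.5)(45) = 506.25.

506.25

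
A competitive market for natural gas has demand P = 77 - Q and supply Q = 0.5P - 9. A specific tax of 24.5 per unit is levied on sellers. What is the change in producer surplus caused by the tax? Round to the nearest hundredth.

-254.53

Rewriting supply in inverse form: P = 18 + 2Q.
Pre-tax equilibrium: 77 - Q = 18 + 2Q gives Q* = 19.6667, P* = 57.3333.
A tax on sellers shifts supply up by 24.5: 77 - Q = 18 + 2Q + 24.5, so Q_t = 11.5. Buyers pay P_b = 65.5; sellers receive P_s = P_b - 24.5 = 41.
Producers lose the trapezoid between P_s and P* out to Q_t plus the triangle from Q_t to Q*: change in PS = 132.25 - 386.7778 = -254.5278.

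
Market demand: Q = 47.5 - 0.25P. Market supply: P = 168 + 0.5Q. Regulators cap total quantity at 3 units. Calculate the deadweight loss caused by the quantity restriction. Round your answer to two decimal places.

Rewriting demand in inverse form: P = 190 - 4Q.
Unrestricted equilibrium: Q* = (190 - 168)/(4 + 0.5) = 4.8889.
At Q = 3 the demand price is 190 - 4(3) = 178 and the supply price is 168 + 0.5(3) = 169.5.
Deadweight loss is the triangle between the curves from 3 to 4.8889: (1/2)(178 - 169.5)(4.8889 - 3) = 8.0278.

8.03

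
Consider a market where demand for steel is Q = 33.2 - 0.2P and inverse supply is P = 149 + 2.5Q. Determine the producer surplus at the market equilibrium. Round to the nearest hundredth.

6.42

Rewriting demand in inverse form: P = 166 - 5Q.
Setting demand equal to supply, 17 = 7.5Q, so Q* = 2.2667 and P* = 154.6667.
PS is the area between P* and the supply curve from 0 to Q*: (1/2)(2.2667)(5.6667) = 6.4222.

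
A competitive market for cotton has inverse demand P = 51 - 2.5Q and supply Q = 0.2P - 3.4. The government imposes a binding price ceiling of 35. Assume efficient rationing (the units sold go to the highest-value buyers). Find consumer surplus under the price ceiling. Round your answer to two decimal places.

41.40

Rewriting supply in inverse form: P = 17 + 5Q.
Free-market equilibrium: 51 - 2.5Q = 17 + 5Q gives Q* = 4.5333, P* = 39.6667.
At the ceiling price 35, quantity supplied is (35 - 17)/5 = 3.6; supply is the short side, so Q = 3.6 trades at P = 35.
The demand price at Q = 3.6 is 42. CS is the trapezoid between demand and 35 over [0, 3.6]: (1/2)[(51 - 35) + (42 - 35)](3.6) = 41.4.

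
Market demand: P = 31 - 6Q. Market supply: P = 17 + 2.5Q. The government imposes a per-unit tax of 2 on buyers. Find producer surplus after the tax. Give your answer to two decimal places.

Without the tax, 31 - 6Q = 17 + 2.5Q so Q* = 1.6471 and P* = 21.1176.
A tax on buyers shifts demand down by 2: (31 - 2) - 6Q = 17 + 2.5Q, so Q_t = 1.4118. Buyers pay P_b = 22.5294; sellers receive P_s = P_b - 2 = 20.5294.
PS = (1/2)(Q_t)(P_s - 17) = (1/2)(1.4118)(3.5294) = 2.4913.

2.49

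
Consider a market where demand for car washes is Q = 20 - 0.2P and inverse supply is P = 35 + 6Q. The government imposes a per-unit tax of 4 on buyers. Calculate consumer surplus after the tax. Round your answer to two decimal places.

Rewriting demand in inverse form: P = 100 - 5Q.
Pre-tax equilibrium: 100 - 5Q = 35 + 6Q gives Q* = 5.9091, P* = 70.4545.
A tax on buyers shifts demand down by 4: (100 - 4) - 5Q = 35 + 6Q, so Q_t = 5.5455. Buyers pay P_b = 72.2727; sellers receive P_s = P_b - 4 = 68.2727.
CS = (1/2)(Q_t)(100 - P_b) = (1/2)(5.5455)(27.7273) = 76.8802.

76.88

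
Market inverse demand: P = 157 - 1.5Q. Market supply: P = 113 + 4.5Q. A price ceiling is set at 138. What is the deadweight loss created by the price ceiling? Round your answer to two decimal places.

9.48

Without the control, 157 - 1.5Q = 113 + 4.5Q so Q* = 7.3333 and P* = 146.
At the ceiling price 138, quantity supplied is (138 - 113)/4.5 = 5.5556; supply is the short side, so Q = 5.5556 trades at P = 138.
The lost-trades triangle has base Q* - 5.5556 = 1.7778 and height equal to the gap between the curves at Q = 5.5556, which is 148.6667 - 138 = 10.6667. DWL = (1/2)(1.7778)(10.6667) = 9.4815.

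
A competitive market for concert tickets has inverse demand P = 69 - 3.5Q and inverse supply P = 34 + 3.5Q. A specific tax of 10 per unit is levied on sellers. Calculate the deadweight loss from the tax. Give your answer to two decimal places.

Pre-tax equilibrium: 69 - 3.5Q = 34 + 3.5Q gives Q* = 5, P* = 51.5.
With the tax, sellers need 10 more per unit: 69 - 3.5Q = 34 + 3.5Q + 10, so Q_t = 3.5714. Buyers pay P_b = 56.5; sellers receive P_s = P_b - 10 = 46.5.
The welfare triangle lost has base Q* - Q_t = 1.4286 and height t = 10, so DWL = (1/2)(1.4286)(10) = 7.1429.

7.14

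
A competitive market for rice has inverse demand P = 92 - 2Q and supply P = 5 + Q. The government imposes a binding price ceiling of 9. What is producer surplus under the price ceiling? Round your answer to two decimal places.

Free-market equilibrium: 92 - 2Q = 5 + Q gives Q* = 29, P* = 34.
At the ceiling price 9, quantity supplied is (9 - 5)/1 = 4; supply is the short side, so Q = 4 trades at P = 9.
PS is the triangle above supply below 9: (1/2)(4)(9 - 5) = 8.

8.00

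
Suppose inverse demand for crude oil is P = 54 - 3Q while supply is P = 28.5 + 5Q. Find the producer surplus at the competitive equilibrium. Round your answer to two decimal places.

Set 54 - 3Q = 28.5 + 5Q, which gives 25.5 = 8Q, so Q* = 3.1875 and P* = 54 - 3(3.1875) = 44.4375.
The supply curve's price intercept is 28.5, so PS = (1/2)(Q*)(P* - 28.5) = (1/2)(3.1875)(15.9375) = 25.4004.

25.40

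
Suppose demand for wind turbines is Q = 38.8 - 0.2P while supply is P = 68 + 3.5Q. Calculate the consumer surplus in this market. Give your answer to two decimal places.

549.34

Rewriting demand in inverse form: P = 194 - 5Q.
Setting demand equal to supply, 126 = 8.5Q, so Q* = 14.8235 and P* = 119.8824.
The demand choke price is 194, so CS = (1/2)(Q*)(194 - P*) = (1/2)(14.8235)(74.1176) = 549.3426.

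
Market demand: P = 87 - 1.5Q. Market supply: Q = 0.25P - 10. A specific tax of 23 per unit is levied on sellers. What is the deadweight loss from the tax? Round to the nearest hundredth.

Rewriting supply in inverse form: P = 40 + 4Q.
Pre-tax equilibrium: 87 - 1.5Q = 40 + 4Q gives Q* = 8.5455, P* = 74.1818.
A tax on sellers shifts supply up by 23: 87 - 1.5Q = 40 + 4Q + 23, so Q_t = 4.3636. Buyers pay P_b = 80.4545; sellers receive P_s = P_b - 23 = 57.4545.
The welfare triangle lost has base Q* - Q_t = 4.1818 and height t = 23, so DWL = (1/2)(4.1818)(23) = 48.0909.

48.09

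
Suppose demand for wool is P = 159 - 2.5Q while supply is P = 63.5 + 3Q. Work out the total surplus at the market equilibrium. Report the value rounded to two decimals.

Equilibrium: 159 - 2.5Q = 63.5 + 3Q, so Q* = 17.3636 and P* = 115.5909.
CS = (1/2)(17.3636)(43.4091) = 376.8698 and PS = (1/2)(17.3636)(52.0909) = 452.2438, so total surplus = 829.1136.

829.11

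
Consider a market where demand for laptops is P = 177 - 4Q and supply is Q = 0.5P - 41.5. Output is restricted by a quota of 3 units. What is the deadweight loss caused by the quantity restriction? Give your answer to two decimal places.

481.33

Rewriting supply in inverse form: P = 83 + 2Q.
Without the quota, 177 - 4Q = 83 + 2Q gives Q* = 15.6667.
At Q = 3 the demand price is 177 - 4(3) = 165 and the supply price is 83 + 2(3) = 89.
DWL = (1/2)(gap between curves at 3) x (Q* - 3) = (1/2)(76)(12.6667) = 481.3333.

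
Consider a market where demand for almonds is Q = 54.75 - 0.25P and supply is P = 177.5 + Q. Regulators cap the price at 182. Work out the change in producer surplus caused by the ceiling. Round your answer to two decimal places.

Rewriting demand in inverse form: P = 219 - 4Q.
Without the control, 219 - 4Q = 177.5 + Q so Q* = 8.3 and P* = 185.8.
At the ceiling price 182, quantity supplied is (182 - 177.5)/1 = 4.5; supply is the short side, so Q = 4.5 trades at P = 182.
PS goes from (1/2)(8.3)(8.3) = 34.445 to 10.125 (computed as (182 - 177.5)(4.5) - (1/2)(1)(4.5)^2), a change of -24.32.

-24.32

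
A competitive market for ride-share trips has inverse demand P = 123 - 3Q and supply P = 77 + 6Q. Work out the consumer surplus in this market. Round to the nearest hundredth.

39.19

Set 123 - 3Q = 77 + 6Q, which gives 46 = 9Q, so Q* = 5.1111 and P* = 123 - 3(5.1111) = 107.6667.
Consumer surplus is the triangle under demand above P*: (1/2)(5.1111)(123 - 107.6667) = (1/2)(5.1111)(15.3333) = 39.1852.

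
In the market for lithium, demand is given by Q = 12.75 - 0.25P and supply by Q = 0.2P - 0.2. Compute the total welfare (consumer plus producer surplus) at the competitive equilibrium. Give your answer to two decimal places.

138.89

Rewriting demand in inverse form: P = 51 - 4Q.
Rewriting supply in inverse form: P = 1 + 5Q.
Equilibrium: 51 - 4Q = 1 + 5Q, so Q* = 5.5556 and P* = 28.7778.
CS = (1/2)(5.5556)(22.2222) = 61.7284 and PS = (1/2)(5.5556)(27.7778) = 77.1605, so total surplus = 138.8889.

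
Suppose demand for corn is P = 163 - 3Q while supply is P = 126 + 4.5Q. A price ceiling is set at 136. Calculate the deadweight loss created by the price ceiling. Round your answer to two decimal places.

Without the control, 163 - 3Q = 126 + 4.5Q so Q* = 4.9333 and P* = 148.2.
At the ceiling price 136, quantity supplied is (136 - 126)/4.5 = 2.2222; supply is the short side, so Q = 2.2222 trades at P = 136.
The lost-trades triangle has base Q* - 2.2222 = 2.7111 and height equal to the gap between the curves at Q = 2.2222, which is 156.3333 - 136 = 20.3333. DWL = (1/2)(2.7111)(20.3333) = 27.563.

27.56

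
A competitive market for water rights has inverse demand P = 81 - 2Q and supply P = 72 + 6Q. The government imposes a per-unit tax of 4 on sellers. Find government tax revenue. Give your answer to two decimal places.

2.50

Without the tax, 81 - 2Q = 72 + 6Q so Q* = 1.125 and P* = 78.75.
With the tax, sellers need 4 more per unit: 81 - 2Q = 72 + 6Q + 4, so Q_t = 0.625. Buyers pay P_b = 79.75; sellers receive P_s = P_b - 4 = 75.75.
Revenue is the tax times quantity traded: 4 x 0.625 = 2.5.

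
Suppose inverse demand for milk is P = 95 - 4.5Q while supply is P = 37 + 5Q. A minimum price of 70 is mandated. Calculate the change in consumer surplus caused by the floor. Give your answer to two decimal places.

-14.42

Free-market equilibrium: 95 - 4.5Q = 37 + 5Q gives Q* = 6.1053, P* = 67.5263.
At P = 70, buyers demand (95 - 70)/4.5 = 5.5556 while sellers would supply more, so the quantity traded is 5.5556 at price 70.
CS goes from (1/2)(6.1053)(27.4737) = 83.867 to 69.4444 (computed as (95 - 70)(5.5556) - (1/2)(4.5)(5.5556)^2), a change of -14.4226.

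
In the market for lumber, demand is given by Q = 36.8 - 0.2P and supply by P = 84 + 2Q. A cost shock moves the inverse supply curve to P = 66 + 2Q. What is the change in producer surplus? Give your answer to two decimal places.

80.08

Rewriting demand in inverse form: P = 184 - 5Q.
Initial equilibrium: Q_0 = 14.2857, P_0 = 112.5714; CS_0 = (1/2)(14.2857)(71.4286) = 510.2041, PS_0 = (1/2)(14.2857)(28.5714) = 204.0816.
New equilibrium: 184 - 5Q = 66 + 2Q gives Q_1 = 16.8571, P_1 = 99.7143; CS_1 = 710.4082, PS_1 = 284.1633.
Change in producer surplus = 284.1633 - 204.0816 = 80.0816.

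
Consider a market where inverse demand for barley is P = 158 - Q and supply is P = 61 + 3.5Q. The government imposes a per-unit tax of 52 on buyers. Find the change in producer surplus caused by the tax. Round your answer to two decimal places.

Without the tax, 158 - Q = 61 + 3.5Q so Q* = 21.5556 and P* = 136.4444.
A tax on buyers shifts demand down by 52: (158 - 52) - Q = 61 + 3.5Q, so Q_t = 10. Buyers pay P_b = 148; sellers receive P_s = P_b - 52 = 96.
Producers lose the trapezoid between P_s and P* out to Q_t plus the triangle from Q_t to Q*: change in PS = 175 - 813.1235 = -638.1235.

-638.12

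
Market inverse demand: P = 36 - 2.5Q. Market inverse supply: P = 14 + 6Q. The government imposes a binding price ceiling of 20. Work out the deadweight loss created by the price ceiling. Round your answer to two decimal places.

10.72

Without the control, 36 - 2.5Q = 14 + 6Q so Q* = 2.5882 and P* = 29.5294.
At the ceiling price 20, quantity supplied is (20 - 14)/6 = 1; supply is the short side, so Q = 1 trades at P = 20.
The lost-trades triangle has base Q* - 1 = 1.5882 and height equal to the gap between the curves at Q = 1, which is 33.5 - 20 = 13.5. DWL = (1/2)(1.5882)(13.5) = 10.7206.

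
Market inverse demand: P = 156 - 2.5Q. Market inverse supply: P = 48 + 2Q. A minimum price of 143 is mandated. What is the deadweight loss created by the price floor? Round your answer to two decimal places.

795.24

Without the control, 156 - 2.5Q = 48 + 2Q so Q* = 24 and P* = 96.
At P = 143, buyers demand (156 - 143)/2.5 = 5.2 while sellers would supply more, so the quantity traded is 5.2 at price 143.
The lost-trades triangle has base Q* - 5.2 = 18.8 and height equal to the gap between the curves at Q = 5.2, which is 143 - 58.4 = 84.6. DWL = (1/2)(18.8)(84.6) = 795.24.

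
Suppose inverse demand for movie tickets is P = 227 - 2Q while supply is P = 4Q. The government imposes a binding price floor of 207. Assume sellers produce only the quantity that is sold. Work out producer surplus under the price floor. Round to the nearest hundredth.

1870.00

Without the control, 227 - 2Q = 4Q so Q* = 37.8333 and P* = 151.3333.
At the floor price 207, quantity demanded is (227 - 207)/2 = 10; demand is the short side, so Q = 10 trades at P = 207.
The supply price at Q = 10 is 40. PS is the trapezoid between 207 and supply over [0, 10]: (1/2)[(207 - 0) + (207 - 40)](10) = 1870.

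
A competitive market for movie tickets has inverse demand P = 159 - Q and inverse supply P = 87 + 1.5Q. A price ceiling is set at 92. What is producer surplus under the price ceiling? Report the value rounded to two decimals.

8.33

Without the control, 159 - Q = 87 + 1.5Q so Q* = 28.8 and P* = 130.2.
At P = 92, sellers supply (92 - 87)/1.5 = 3.3333 while buyers want more, so the quantity traded is 3.3333 at price 92.
PS is the triangle above supply below 92: (1/2)(3.3333)(92 - 87) = 8.3333.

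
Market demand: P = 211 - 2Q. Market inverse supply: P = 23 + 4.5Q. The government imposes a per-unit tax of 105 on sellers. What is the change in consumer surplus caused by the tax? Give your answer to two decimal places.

Pre-tax equilibrium: 211 - 2Q = 23 + 4.5Q gives Q* = 28.9231, P* = 153.1538.
A tax on sellers shifts supply up by 105: 211 - 2Q = 23 + 4.5Q + 105, so Q_t = 12.7692. Buyers pay P_b = 185.4615; sellers receive P_s = P_b - 105 = 80.4615.
Consumers lose the trapezoid between P* and P_b out to Q_t plus the triangle from Q_t to Q*: change in CS = 163.0533 - 836.5444 = -673.4911.

-673.49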